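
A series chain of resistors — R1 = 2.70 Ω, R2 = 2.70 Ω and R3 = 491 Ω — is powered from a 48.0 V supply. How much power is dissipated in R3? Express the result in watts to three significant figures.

Series elements share the same current, so find I first, then use P = I²R.
R_total = 2.70 + 2.70 + 491 = 496.4 Ω
I = V / R_total = 48.0 / 496.4 = 0.09670 A
P_R3 = I² × R3 = (0.09670)² × 491 = 4.591 W

4.59 W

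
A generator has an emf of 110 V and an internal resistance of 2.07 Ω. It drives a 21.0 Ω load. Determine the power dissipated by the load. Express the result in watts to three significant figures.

With r and R in series, I = ε/(r+R); the load dissipates I²R.
I = ε / (r + R) = 110 / (2.07 + 21.0) = 4.768 A
P_load = I² R = (4.768)² × 21.0 = 477.4 W

477 W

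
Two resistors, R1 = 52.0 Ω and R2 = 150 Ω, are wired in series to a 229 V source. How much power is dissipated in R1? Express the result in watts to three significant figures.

In a series string the same current flows through every resistor — find that current, then P = I²R for the one we want.
R_total = 52.0 + 150 = 202.0 Ω
I = V / R_total = 229 / 202.0 = 1.134 A
P_R1 = I² × R1 = (1.134)² × 52.0 = 66.83 W

66.8 W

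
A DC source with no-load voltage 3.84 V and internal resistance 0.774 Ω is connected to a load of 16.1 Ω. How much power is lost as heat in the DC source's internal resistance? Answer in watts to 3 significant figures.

Internal loss is I²r, with I set by the total series resistance r+R.
I = ε / (r + R) = 3.84 / (0.774 + 16.1) = 0.2276 A
P_int = I² r = (0.2276)² × 0.774 = 0.04008 W

0.0401 W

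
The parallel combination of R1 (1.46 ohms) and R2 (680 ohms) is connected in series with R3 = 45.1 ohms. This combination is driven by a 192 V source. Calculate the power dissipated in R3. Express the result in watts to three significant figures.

767 W

First find R_p for the parallel pair, then treat R_p + R3 as a series loop.
R_p = (1.46×680)/(1.46+680) = 1.457 Ω
R_total = R_p + 45.1 = 1.457 + 45.1 = 46.56 Ω
I = V / R_total = 192 / 46.56 = 4.124 A
R3 carries the full series current, so P = I²R.
P_R3 = (4.124)² × 45.1 = 767.0 W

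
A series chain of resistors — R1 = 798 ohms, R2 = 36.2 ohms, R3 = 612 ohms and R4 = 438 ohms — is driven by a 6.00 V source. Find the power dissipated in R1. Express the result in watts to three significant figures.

0.00809 W

The current is common to all series resistors; compute it, then apply P = I²R for the target.
R_total = 798 + 36.2 + 612 + 438 = 1884 Ω
I = V / R_total = 6.00 / 1884 = 0.003184 A
P_R1 = I² × R1 = (0.003184)² × 798 = 0.008092 W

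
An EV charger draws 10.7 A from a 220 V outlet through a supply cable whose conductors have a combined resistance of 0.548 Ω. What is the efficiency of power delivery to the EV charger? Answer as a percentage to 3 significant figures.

The supply cable carries the full 10.7 A.
P_line = I² R_line = (10.70)² × 0.548 = 62.74 W
P_source = V I = 220 × 10.70 = 2354 W; P_load = 2291 W
η = P_load / P_source = 2291 / 2354 = 0.9733

97.3 %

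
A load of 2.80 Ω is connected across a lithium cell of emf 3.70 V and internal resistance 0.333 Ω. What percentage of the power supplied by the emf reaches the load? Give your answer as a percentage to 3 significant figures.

89.4 %

Both r and R carry the same current, so the power split is just the resistance split: η = R/(R+r).
η = R / (R + r) = 2.80 / (2.80 + 0.333) = 0.8937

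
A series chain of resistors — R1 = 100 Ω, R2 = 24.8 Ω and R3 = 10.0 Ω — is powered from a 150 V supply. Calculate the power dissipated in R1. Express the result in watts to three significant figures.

124 W

The current is common to all series resistors; compute it, then apply P = I²R for the target.
R_total = 100 + 24.8 + 10.0 = 134.8 Ω
I = V / R_total = 150 / 134.8 = 1.113 A
P_R1 = I² × R1 = (1.113)² × 100 = 123.8 W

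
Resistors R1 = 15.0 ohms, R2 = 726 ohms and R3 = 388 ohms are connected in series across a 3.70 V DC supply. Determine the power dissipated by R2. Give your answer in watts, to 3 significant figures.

In a series string the same current flows through every resistor — find that current, then P = I²R for the one we want.
R_total = 15.0 + 726 + 388 = 1129 Ω
I = V / R_total = 3.70 / 1129 = 0.003277 A
P_R2 = I² × R2 = (0.003277)² × 726 = 0.007797 W

0.00780 W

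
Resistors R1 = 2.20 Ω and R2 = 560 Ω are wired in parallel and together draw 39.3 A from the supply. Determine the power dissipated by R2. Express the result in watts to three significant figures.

13.2 W

Only the total current is stated, so first find the parallel equivalent to get the voltage across the combination.
1/R_eq = 1/2.20 + 1/560 ⇒ R_eq = 2.191 Ω
V = I_total × R_eq = 39.30 × 2.191 = 86.12 V
P_R2 = V² / R2 = (86.12)² / 560 = 13.24 W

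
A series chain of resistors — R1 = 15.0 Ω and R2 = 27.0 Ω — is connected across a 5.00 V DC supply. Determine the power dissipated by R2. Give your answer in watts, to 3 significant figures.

In a series string the same current flows through every resistor — find that current, then P = I²R for the one we want.
R_total = 15.0 + 27.0 = 42.00 Ω
I = V / R_total = 5.00 / 42.00 = 0.1190 A
P_R2 = I² × R2 = (0.1190)² × 27.0 = 0.3827 W

0.383 W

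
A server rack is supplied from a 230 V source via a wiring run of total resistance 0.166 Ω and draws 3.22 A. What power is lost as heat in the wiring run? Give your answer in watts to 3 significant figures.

1.72 W

The wiring run is a series resistance carrying the load current; its dissipation is I²R_line.
The wiring run carries the full 3.22 A.
P_line = I² R_line = (3.220)² × 0.166 = 1.721 W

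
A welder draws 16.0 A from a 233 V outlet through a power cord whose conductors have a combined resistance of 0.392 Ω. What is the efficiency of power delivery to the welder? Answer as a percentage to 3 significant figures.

97.3 %

The power cord carries the full 16.0 A.
P_line = I² R_line = (16.00)² × 0.392 = 100.4 W
P_source = V I = 233 × 16.00 = 3728 W; P_load = 3628 W
η = P_load / P_source = 3628 / 3728 = 0.9731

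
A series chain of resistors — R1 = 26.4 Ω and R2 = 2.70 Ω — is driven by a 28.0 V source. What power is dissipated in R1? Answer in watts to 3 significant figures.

The current is common to all series resistors; compute it, then apply P = I²R for the target.
R_total = 26.4 + 2.70 = 29.10 Ω
I = V / R_total = 28.0 / 29.10 = 0.9622 A
P_R1 = I² × R1 = (0.9622)² × 26.4 = 24.44 W

24.4 W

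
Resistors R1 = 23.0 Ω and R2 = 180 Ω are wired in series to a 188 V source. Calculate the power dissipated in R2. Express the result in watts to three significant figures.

In a series string the same current flows through every resistor — find that current, then P = I²R for the one we want.
R_total = 23.0 + 180 = 203.0 Ω
I = V / R_total = 188 / 203.0 = 0.9261 A
P_R2 = I² × R2 = (0.9261)² × 180 = 154.4 W

154 W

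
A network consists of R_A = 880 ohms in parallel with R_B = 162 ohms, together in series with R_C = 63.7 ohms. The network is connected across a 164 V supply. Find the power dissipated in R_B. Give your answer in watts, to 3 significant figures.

Collapse the R_A‖R_B pair into one equivalent R_p; then R_p and R_C form a series string.
R_p = (880×162)/(880+162) = 136.8 Ω
R_total = R_p + 63.7 = 136.8 + 63.7 = 200.5 Ω
I = V / R_total = 164 / 200.5 = 0.8179 A
Voltage across the parallel pair: V_p = I × R_p = 0.8179 × 136.8 = 111.9 V
R_B sits across V_p; its power is V_p²/R.
P_R_B = (111.9)² / 162 = 77.29 W

77.3 W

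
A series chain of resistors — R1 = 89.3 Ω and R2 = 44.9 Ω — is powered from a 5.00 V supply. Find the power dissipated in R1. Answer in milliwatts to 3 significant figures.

124 mW

Since the resistors are in series they all carry the loop current I = V/R_total; the power in any one is I²R.
R_total = 89.3 + 44.9 = 134.2 Ω
I = V / R_total = 5.00 / 134.2 = 0.03726 A
P_R1 = I² × R1 = (0.03726)² × 89.3 = 0.1240 W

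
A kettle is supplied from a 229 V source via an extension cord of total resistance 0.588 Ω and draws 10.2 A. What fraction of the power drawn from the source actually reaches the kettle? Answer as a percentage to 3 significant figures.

The extension cord carries the full 10.2 A.
P_line = I² R_line = (10.20)² × 0.588 = 61.18 W
P_source = V I = 229 × 10.20 = 2336 W; P_load = 2275 W
η = P_load / P_source = 2275 / 2336 = 0.9738

97.4 %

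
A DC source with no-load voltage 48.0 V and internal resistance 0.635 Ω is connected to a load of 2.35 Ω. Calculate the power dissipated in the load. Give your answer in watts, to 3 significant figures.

608 W

Load and internal resistance form a series loop — compute the loop current, then the load power via I²R.
I = ε / (r + R) = 48.0 / (0.635 + 2.35) = 16.08 A
P_load = I² R = (16.08)² × 2.35 = 607.7 W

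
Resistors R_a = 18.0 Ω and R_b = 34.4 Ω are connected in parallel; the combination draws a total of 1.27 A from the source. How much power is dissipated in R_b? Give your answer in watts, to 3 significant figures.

Parallel branches share V, not I — compute V via R_eq, then use V²/R for the target branch.
1/R_eq = 1/18.0 + 1/34.4 ⇒ R_eq = 11.82 Ω
V = I_total × R_eq = 1.270 × 11.82 = 15.01 V
P_R_b = V² / R_b = (15.01)² / 34.4 = 6.547 W

6.55 W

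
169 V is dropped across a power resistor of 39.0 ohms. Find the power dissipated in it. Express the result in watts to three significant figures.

With V across and R both known, P = V²/R gives the dissipation directly.
P = (169 V)² / 39.0 Ω = 732.3 W

732 W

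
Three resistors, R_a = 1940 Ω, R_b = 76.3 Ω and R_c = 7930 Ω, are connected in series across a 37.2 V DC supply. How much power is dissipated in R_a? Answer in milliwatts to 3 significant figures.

27.1 mW

In a series string the same current flows through every resistor — find that current, then P = I²R for the one we want.
R_total = 1940 + 76.3 + 7930 = 9946 Ω
I = V / R_total = 37.2 / 9946 = 0.003740 A
P_R_a = I² × R_a = (0.003740)² × 1940 = 0.02714 W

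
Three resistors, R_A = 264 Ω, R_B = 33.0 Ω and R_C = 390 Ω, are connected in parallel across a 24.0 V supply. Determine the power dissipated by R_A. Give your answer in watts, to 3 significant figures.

2.18 W

Each parallel branch sees the full supply voltage, so P = V²/R applies directly to the target branch.
P_R_A = V² / R_A = (24.0)² / 264 Ω = 2.182 W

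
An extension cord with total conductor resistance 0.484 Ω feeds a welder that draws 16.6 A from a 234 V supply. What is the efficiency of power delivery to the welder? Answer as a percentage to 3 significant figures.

The extension cord carries the full 16.6 A.
P_line = I² R_line = (16.60)² × 0.484 = 133.4 W
P_source = V I = 234 × 16.60 = 3884 W; P_load = 3751 W
η = P_load / P_source = 3751 / 3884 = 0.9657

96.6 %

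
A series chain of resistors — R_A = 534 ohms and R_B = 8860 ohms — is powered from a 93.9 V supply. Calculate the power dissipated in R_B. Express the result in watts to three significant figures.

0.885 W

Since the resistors are in series they all carry the loop current I = V/R_total; the power in any one is I²R.
R_total = 534 + 8860 = 9394 Ω
I = V / R_total = 93.9 / 9394 = 0.009996 A
P_R_B = I² × R_B = (0.009996)² × 8860 = 0.8852 W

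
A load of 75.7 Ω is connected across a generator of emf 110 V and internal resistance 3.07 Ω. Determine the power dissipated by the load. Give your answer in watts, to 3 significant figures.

Find the circuit current first, then P = I²R for the load (series elements share I).
I = ε / (r + R) = 110 / (3.07 + 75.7) = 1.396 A
P_load = I² R = (1.396)² × 75.7 = 147.6 W

148 W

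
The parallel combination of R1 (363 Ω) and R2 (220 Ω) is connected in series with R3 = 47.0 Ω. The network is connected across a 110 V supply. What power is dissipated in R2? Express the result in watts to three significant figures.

30.5 W

Reduce the parallel combination to a single R_p; the circuit then becomes R_p in series with the remaining resistor.
R_p = (363×220)/(363+220) = 137.0 Ω
R_total = R_p + 47.0 = 137.0 + 47.0 = 184.0 Ω
I = V / R_total = 110 / 184.0 = 0.5979 A
Voltage across the parallel pair: V_p = I × R_p = 0.5979 × 137.0 = 81.90 V
R2 has V_p across it, so P = V_p²/R2.
P_R2 = (81.90)² / 220 = 30.49 W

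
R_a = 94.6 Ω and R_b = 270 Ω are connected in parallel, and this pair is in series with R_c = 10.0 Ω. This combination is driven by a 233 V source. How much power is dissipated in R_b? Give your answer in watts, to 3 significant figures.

Combine R_a and R_b into their parallel equivalent first, reducing the network to two series resistors.
R_p = (94.6×270)/(94.6+270) = 70.05 Ω
R_total = R_p + 10.0 = 70.05 + 10.0 = 80.05 Ω
I = V / R_total = 233 / 80.05 = 2.911 A
Voltage across the parallel pair: V_p = I × R_p = 2.911 × 70.05 = 203.9 V
R_b sits across V_p; its power is V_p²/R.
P_R_b = (203.9)² / 270 = 154.0 W

154 W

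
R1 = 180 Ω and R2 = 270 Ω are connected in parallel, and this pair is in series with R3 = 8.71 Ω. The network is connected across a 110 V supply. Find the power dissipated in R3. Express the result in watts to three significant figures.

Combine R1 and R2 into their parallel equivalent first, reducing the network to two series resistors.
R_p = (180×270)/(180+270) = 108.0 Ω
R_total = R_p + 8.71 = 108.0 + 8.71 = 116.7 Ω
I = V / R_total = 110 / 116.7 = 0.9425 A
All the supply current flows through R3; use P = I²R3.
P_R3 = (0.9425)² × 8.71 = 7.737 W

7.74 W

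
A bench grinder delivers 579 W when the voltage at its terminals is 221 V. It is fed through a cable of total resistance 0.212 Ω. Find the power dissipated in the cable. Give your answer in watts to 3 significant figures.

The cable and load are in series, so the same current flows in both; the loss is I²R_line.
I = P / V = 579 / 221 = 2.620 A through the cable.
P_line = I² R_line = (2.620)² × 0.212 = 1.455 W

1.46 W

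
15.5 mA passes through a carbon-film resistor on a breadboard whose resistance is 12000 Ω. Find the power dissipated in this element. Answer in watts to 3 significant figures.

With I and R stated, P = I²R applies in one step.
P = (0.01550 A)² × 12000 Ω = 2.883 W

2.88 W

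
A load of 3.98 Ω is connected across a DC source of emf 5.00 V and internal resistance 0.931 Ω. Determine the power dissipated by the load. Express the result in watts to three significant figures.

With r and R in series, I = ε/(r+R); the load dissipates I²R.
I = ε / (r + R) = 5.00 / (0.931 + 3.98) = 1.018 A
P_load = I² R = (1.018)² × 3.98 = 4.126 W

4.13 W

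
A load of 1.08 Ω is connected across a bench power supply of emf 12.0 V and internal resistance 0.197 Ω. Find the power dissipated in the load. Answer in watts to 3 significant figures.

95.4 W

With r and R in series, I = ε/(r+R); the load dissipates I²R.
I = ε / (r + R) = 12.0 / (0.197 + 1.08) = 9.397 A
P_load = I² R = (9.397)² × 1.08 = 95.37 W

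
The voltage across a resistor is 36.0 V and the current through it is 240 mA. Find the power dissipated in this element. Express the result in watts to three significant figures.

Both the voltage across and the current through the element are known, so P = V I applies directly.
P = 36.0 V × 0.2400 A = 8.640 W

8.64 W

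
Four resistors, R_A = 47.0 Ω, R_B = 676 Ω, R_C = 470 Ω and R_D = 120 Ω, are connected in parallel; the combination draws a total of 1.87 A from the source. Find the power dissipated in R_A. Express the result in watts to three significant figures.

The branches share the same voltage, but only the total current is given — find V from the equivalent resistance first.
1/R_eq = 1/47.0 + 1/676 + 1/470 + 1/120 ⇒ R_eq = 30.11 Ω
V = I_total × R_eq = 1.870 × 30.11 = 56.30 V
P_R_A = V² / R_A = (56.30)² / 47.0 = 67.43 W

67.4 W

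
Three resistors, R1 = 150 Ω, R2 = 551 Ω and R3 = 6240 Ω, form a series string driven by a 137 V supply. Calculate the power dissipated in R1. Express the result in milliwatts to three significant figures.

58.4 mW

In a series string the same current flows through every resistor — find that current, then P = I²R for the one we want.
R_total = 150 + 551 + 6240 = 6941 Ω
I = V / R_total = 137 / 6941 = 0.01974 A
P_R1 = I² × R1 = (0.01974)² × 150 = 0.05844 W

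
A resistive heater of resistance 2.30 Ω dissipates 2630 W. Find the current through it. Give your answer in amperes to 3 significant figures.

33.8 A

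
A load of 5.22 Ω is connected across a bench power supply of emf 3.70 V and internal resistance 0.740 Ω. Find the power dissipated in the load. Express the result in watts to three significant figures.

Load and internal resistance form a series loop — compute the loop current, then the load power via I²R.
I = ε / (r + R) = 3.70 / (0.740 + 5.22) = 0.6208 A
P_load = I² R = (0.6208)² × 5.22 = 2.012 W

2.01 W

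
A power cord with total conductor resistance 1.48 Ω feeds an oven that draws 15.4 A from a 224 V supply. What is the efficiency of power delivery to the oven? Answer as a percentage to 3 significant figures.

89.8 %

The power cord carries the full 15.4 A.
P_line = I² R_line = (15.40)² × 1.48 = 351.0 W
P_source = V I = 224 × 15.40 = 3450 W; P_load = 3099 W
η = P_load / P_source = 3099 / 3450 = 0.8982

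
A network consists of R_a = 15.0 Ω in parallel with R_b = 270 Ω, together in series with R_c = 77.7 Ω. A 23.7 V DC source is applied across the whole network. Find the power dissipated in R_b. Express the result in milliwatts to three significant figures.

First find R_p for the parallel pair, then treat R_p + R_c as a series loop.
R_p = (15.0×270)/(15.0+270) = 14.21 Ω
R_total = R_p + 77.7 = 14.21 + 77.7 = 91.91 Ω
I = V / R_total = 23.7 / 91.91 = 0.2579 A
Voltage across the parallel pair: V_p = I × R_p = 0.2579 × 14.21 = 3.664 V
Use P = V²/R for R_b with V = V_p.
P_R_b = (3.664)² / 270 = 0.04973 W

49.7 mW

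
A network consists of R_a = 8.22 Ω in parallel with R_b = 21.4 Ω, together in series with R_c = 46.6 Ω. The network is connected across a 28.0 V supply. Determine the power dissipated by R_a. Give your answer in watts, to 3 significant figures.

1.22 W

Collapse the R_a‖R_b pair into one equivalent R_p; then R_p and R_c form a series string.
R_p = (8.22×21.4)/(8.22+21.4) = 5.939 Ω
R_total = R_p + 46.6 = 5.939 + 46.6 = 52.54 Ω
I = V / R_total = 28.0 / 52.54 = 0.5329 A
Voltage across the parallel pair: V_p = I × R_p = 0.5329 × 5.939 = 3.165 V
R_a sits across V_p; its power is V_p²/R.
P_R_a = (3.165)² / 8.22 = 1.219 W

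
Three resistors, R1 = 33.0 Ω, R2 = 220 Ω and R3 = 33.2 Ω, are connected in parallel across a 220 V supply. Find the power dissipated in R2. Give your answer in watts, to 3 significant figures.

Each parallel branch sees the full supply voltage, so P = V²/R applies directly to the target branch.
P_R2 = V² / R2 = (220)² / 220 Ω = 220.0 W

220 W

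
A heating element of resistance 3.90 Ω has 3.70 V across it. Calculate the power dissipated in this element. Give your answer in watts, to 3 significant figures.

3.51 W

We know the drop across the element and its resistance — P = V²/R, one step.
P = (3.70 V)² / 3.90 Ω = 3.510 W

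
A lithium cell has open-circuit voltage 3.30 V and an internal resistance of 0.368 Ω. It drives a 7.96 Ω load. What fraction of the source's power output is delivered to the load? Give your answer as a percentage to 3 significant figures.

η = P_load/(P_load+P_int) = I²R/(I²R+I²r) = R/(R+r) — the I² cancels for series elements.
η = R / (R + r) = 7.96 / (7.96 + 0.368) = 0.9558

95.6 %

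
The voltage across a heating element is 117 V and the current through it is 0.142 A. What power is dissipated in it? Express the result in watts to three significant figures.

V and I are known directly — P = V I, no intermediate step needed.
P = 117 V × 0.1420 A = 16.61 W

16.6 W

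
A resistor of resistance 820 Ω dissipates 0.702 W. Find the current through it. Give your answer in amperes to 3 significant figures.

0.0293 A

Rearranging the power relation for the two known quantities gives I = √(P / R).
I = √(0.702 / 820) = 0.02926 A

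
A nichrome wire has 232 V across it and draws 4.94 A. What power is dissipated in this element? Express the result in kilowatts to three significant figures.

1.15 kW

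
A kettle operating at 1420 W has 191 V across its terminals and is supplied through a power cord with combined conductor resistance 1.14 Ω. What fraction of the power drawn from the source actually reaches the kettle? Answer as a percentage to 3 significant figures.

I = P / V = 1420 / 191 = 7.435 A through the power cord.
P_line = I² R_line = (7.435)² × 1.14 = 63.01 W
P_source = P_load + P_line = 1420 + 63.01 = 1483 W
η = P_load / P_source = 1420 / 1483 = 0.9575

95.8 %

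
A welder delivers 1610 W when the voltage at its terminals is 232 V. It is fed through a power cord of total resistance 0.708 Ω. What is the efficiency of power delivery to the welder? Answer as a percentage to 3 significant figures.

97.9 %

I = P / V = 1610 / 232 = 6.940 A through the power cord.
P_line = I² R_line = (6.940)² × 0.708 = 34.10 W
P_source = P_load + P_line = 1610 + 34.10 = 1644 W
η = P_load / P_source = 1610 / 1644 = 0.9793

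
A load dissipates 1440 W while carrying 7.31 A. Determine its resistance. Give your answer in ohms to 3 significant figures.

26.9 Ω

Inverting the appropriate power form: R = P / I².
R = 1440 / (7.310)² = 26.95 Ω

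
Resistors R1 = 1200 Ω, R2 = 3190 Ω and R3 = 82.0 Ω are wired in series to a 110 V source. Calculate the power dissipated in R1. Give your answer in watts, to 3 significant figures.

In a series string the same current flows through every resistor — find that current, then P = I²R for the one we want.
R_total = 1200 + 3190 + 82.0 = 4472 Ω
I = V / R_total = 110 / 4472 = 0.02460 A
P_R1 = I² × R1 = (0.02460)² × 1200 = 0.7260 W

0.726 W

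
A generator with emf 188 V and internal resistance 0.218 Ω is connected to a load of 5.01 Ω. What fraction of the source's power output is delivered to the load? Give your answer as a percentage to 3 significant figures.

95.8 %

Efficiency is P_load / P_total. With a series r and R sharing the same I, P = I²R for each, so η = R/(R+r).
η = R / (R + r) = 5.01 / (5.01 + 0.218) = 0.9583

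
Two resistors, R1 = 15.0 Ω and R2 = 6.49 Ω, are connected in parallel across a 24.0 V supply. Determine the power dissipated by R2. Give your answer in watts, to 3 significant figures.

88.8 W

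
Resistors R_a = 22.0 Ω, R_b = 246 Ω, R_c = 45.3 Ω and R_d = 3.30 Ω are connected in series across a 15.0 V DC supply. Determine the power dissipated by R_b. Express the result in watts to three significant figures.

Every series element carries the same I. Get I from the total resistance, then P = I² × R_b.
R_total = 22.0 + 246 + 45.3 + 3.30 = 316.6 Ω
I = V / R_total = 15.0 / 316.6 = 0.04738 A
P_R_b = I² × R_b = (0.04738)² × 246 = 0.5522 W

0.552 W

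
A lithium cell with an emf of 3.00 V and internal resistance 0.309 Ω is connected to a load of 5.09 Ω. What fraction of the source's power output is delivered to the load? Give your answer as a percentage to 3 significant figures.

Both r and R carry the same current, so the power split is just the resistance split: η = R/(R+r).
η = R / (R + r) = 5.09 / (5.09 + 0.309) = 0.9428

94.3 %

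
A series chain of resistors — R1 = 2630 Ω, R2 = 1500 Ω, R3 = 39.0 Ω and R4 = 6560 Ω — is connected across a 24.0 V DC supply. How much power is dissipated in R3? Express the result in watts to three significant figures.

In a series string the same current flows through every resistor — find that current, then P = I²R for the one we want.
R_total = 2630 + 1500 + 39.0 + 6560 = 10730 Ω
I = V / R_total = 24.0 / 10730 = 0.002237 A
P_R3 = I² × R3 = (0.002237)² × 39.0 = 0.0001952 W

0.000195 W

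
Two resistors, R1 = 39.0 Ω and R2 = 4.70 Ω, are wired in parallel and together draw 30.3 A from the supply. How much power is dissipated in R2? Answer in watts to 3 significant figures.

The branches share the same voltage, but only the total current is given — find V from the equivalent resistance first.
1/R_eq = 1/39.0 + 1/4.70 ⇒ R_eq = 4.195 Ω
V = I_total × R_eq = 30.30 × 4.195 = 127.1 V
P_R2 = V² / R2 = (127.1)² / 4.70 = 3437 W

3440 W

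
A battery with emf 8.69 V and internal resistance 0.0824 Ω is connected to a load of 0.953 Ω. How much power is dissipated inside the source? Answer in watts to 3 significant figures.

Internal loss is I²r, with I set by the total series resistance r+R.
I = ε / (r + R) = 8.69 / (0.0824 + 0.953) = 8.393 A
P_int = I² r = (8.393)² × 0.0824 = 5.804 W

5.80 W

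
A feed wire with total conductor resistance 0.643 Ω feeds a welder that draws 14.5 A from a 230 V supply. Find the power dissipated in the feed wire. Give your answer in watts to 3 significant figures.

The feed wire and load are in series, so the same current flows in both; the loss is I²R_line.
The feed wire carries the full 14.5 A.
P_line = I² R_line = (14.50)² × 0.643 = 135.2 W

135 W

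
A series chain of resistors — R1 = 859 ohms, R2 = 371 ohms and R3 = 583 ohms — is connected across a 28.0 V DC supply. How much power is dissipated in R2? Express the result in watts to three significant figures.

Series elements share the same current, so find I first, then use P = I²R.
R_total = 859 + 371 + 583 = 1813 Ω
I = V / R_total = 28.0 / 1813 = 0.01544 A
P_R2 = I² × R2 = (0.01544)² × 371 = 0.08849 W

0.0885 W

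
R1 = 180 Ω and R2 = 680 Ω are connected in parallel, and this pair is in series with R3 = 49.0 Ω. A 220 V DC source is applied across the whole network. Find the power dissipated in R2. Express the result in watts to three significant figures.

39.4 W

First find R_p for the parallel pair, then treat R_p + R3 as a series loop.
R_p = (180×680)/(180+680) = 142.3 Ω
R_total = R_p + 49.0 = 142.3 + 49.0 = 191.3 Ω
I = V / R_total = 220 / 191.3 = 1.150 A
Voltage across the parallel pair: V_p = I × R_p = 1.150 × 142.3 = 163.7 V
R2 sits across V_p; its power is V_p²/R.
P_R2 = (163.7)² / 680 = 39.39 W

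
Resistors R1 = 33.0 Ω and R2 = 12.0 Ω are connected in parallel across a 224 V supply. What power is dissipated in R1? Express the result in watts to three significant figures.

1520 W

Each parallel branch sees the full supply voltage, so P = V²/R applies directly to the target branch.
P_R1 = V² / R1 = (224)² / 33.0 Ω = 1520 W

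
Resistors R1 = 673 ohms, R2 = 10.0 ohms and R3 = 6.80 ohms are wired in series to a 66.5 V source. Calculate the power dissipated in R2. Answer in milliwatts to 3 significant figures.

Since the resistors are in series they all carry the loop current I = V/R_total; the power in any one is I²R.
R_total = 673 + 10.0 + 6.80 = 689.8 Ω
I = V / R_total = 66.5 / 689.8 = 0.09640 A
P_R2 = I² × R2 = (0.09640)² × 10.0 = 0.09294 W

92.9 mW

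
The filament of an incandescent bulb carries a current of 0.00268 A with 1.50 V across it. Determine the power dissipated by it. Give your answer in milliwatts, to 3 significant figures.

With V and I both given, power follows immediately from P = V I.
P = 1.50 V × 0.002680 A = 0.004020 W

4.02 mW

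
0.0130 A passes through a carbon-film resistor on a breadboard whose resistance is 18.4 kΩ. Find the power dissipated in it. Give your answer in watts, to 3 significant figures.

The current through and the resistance of the element are both given; use P = I²R.
P = (0.01300 A)² × 18400 Ω = 3.110 W

3.11 W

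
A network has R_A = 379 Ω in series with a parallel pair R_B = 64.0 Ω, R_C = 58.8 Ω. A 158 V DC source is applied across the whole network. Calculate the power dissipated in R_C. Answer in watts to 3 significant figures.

2.38 W

Replace R_B and R_C with their parallel equivalent so the circuit becomes R_A in series with R_p.
R_p = (64.0×58.8)/(64.0+58.8) = 30.64 Ω
R_total = 379 + 30.64 = 409.6 Ω
I = V / R_total = 158 / 409.6 = 0.3857 A
Voltage across the parallel pair: V_p = I × R_p = 0.3857 × 30.64 = 11.82 V
R_C sees V_p directly, so P = V_p² / R_C.
P_R_C = (11.82)² / 58.8 = 2.376 W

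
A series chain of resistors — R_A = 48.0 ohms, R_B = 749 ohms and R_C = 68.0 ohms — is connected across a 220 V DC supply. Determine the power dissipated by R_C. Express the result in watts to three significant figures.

Series elements share the same current, so find I first, then use P = I²R.
R_total = 48.0 + 749 + 68.0 = 865.0 Ω
I = V / R_total = 220 / 865.0 = 0.2543 A
P_R_C = I² × R_C = (0.2543)² × 68.0 = 4.399 W

4.40 W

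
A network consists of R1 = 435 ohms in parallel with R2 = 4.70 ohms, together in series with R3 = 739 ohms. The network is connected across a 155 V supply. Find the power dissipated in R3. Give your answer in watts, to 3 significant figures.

32.1 W

Reduce the parallel combination to a single R_p; the circuit then becomes R_p in series with the remaining resistor.
R_p = (435×4.70)/(435+4.70) = 4.650 Ω
R_total = R_p + 739 = 4.650 + 739 = 743.6 Ω
I = V / R_total = 155 / 743.6 = 0.2084 A
R3 carries the full series current, so P = I²R.
P_R3 = (0.2084)² × 739 = 32.10 W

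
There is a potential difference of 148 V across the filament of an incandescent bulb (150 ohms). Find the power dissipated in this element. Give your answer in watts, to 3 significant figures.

146 W

We know the drop across the element and its resistance — P = V²/R, one step.
P = (148 V)² / 150 Ω = 146.0 W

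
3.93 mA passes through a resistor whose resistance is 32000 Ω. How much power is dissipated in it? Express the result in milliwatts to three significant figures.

494 mW

Current and resistance are given, so P = I²R is the direct form.
P = (0.003930 A)² × 32000 Ω = 0.4942 W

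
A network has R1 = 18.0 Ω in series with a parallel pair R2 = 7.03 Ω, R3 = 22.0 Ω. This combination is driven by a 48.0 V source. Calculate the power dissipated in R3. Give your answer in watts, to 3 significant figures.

5.46 W

Collapse R2‖R3 to a single equivalent, reducing the network to two series elements.
R_p = (7.03×22.0)/(7.03+22.0) = 5.328 Ω
R_total = 18.0 + 5.328 = 23.33 Ω
I = V / R_total = 48.0 / 23.33 = 2.058 A
Voltage across the parallel pair: V_p = I × R_p = 2.058 × 5.328 = 10.96 V
With V_p across R3, its power is V_p²/R3.
P_R3 = (10.96)² / 22.0 = 5.462 W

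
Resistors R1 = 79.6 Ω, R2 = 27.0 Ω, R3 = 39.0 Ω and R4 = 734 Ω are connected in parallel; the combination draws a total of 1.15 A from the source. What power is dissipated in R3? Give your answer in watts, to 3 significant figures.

We need the common branch voltage; get it from I_total × R_eq, then P = V²/R for the branch.
1/R_eq = 1/79.6 + 1/27.0 + 1/39.0 + 1/734 ⇒ R_eq = 13.05 Ω
V = I_total × R_eq = 1.150 × 13.05 = 15.01 V
P_R3 = V² / R3 = (15.01)² / 39.0 = 5.779 W

5.78 W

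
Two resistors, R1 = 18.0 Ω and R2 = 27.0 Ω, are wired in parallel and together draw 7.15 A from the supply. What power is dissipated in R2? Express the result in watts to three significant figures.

221 W

We need the common branch voltage; get it from I_total × R_eq, then P = V²/R for the branch.
1/R_eq = 1/18.0 + 1/27.0 ⇒ R_eq = 10.80 Ω
V = I_total × R_eq = 7.150 × 10.80 = 77.22 V
P_R2 = V² / R2 = (77.22)² / 27.0 = 220.8 W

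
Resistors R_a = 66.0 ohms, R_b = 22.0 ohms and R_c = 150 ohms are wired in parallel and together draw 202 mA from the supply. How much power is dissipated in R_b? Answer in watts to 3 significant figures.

0.410 W

We need the common branch voltage; get it from I_total × R_eq, then P = V²/R for the branch.
1/R_eq = 1/66.0 + 1/22.0 + 1/150 ⇒ R_eq = 14.86 Ω
V = I_total × R_eq = 0.2020 × 14.86 = 3.003 V
P_R_b = V² / R_b = (3.003)² / 22.0 = 0.4098 W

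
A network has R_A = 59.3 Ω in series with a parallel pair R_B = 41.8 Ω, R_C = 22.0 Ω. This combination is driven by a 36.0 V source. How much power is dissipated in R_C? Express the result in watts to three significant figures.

2.25 W

First combine the parallel branches into one equivalent R_p, then R_A + R_p is a series pair.
R_p = (41.8×22.0)/(41.8+22.0) = 14.41 Ω
R_total = 59.3 + 14.41 = 73.71 Ω
I = V / R_total = 36.0 / 73.71 = 0.4884 A
Voltage across the parallel pair: V_p = I × R_p = 0.4884 × 14.41 = 7.039 V
With V_p across R_C, its power is V_p²/R_C.
P_R_C = (7.039)² / 22.0 = 2.252 W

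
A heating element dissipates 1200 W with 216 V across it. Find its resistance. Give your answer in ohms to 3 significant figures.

Inverting the appropriate power form: R = V² / P.
R = (216)² / 1200 = 38.88 Ω

38.9 Ω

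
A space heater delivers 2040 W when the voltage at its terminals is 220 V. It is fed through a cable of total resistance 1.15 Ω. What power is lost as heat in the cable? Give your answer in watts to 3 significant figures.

The cable is a series resistance carrying the load current; its dissipation is I²R_line.
I = P / V = 2040 / 220 = 9.273 A through the cable.
P_line = I² R_line = (9.273)² × 1.15 = 98.88 W

98.9 W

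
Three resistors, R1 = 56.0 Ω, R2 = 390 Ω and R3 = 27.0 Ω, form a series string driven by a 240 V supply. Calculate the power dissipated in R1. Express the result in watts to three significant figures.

The current is common to all series resistors; compute it, then apply P = I²R for the target.
R_total = 56.0 + 390 + 27.0 = 473.0 Ω
I = V / R_total = 240 / 473.0 = 0.5074 A
P_R1 = I² × R1 = (0.5074)² × 56.0 = 14.42 W

14.4 W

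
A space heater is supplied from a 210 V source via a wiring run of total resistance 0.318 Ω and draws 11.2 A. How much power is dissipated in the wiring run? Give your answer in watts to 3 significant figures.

39.9 W

The wiring run and load are in series, so the same current flows in both; the loss is I²R_line.
The wiring run carries the full 11.2 A.
P_line = I² R_line = (11.20)² × 0.318 = 39.89 W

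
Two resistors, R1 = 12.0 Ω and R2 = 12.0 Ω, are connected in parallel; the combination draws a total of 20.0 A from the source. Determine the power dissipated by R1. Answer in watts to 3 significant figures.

1200 W

Parallel branches share V, not I — compute V via R_eq, then use V²/R for the target branch.
1/R_eq = 1/12.0 + 1/12.0 ⇒ R_eq = 6.000 Ω
V = I_total × R_eq = 20.00 × 6.000 = 120.0 V
P_R1 = V² / R1 = (120.0)² / 12.0 = 1200 W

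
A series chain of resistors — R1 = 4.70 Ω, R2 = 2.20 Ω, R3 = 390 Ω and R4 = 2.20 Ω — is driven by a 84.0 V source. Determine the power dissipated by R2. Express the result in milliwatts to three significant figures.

97.5 mW

The current is common to all series resistors; compute it, then apply P = I²R for the target.
R_total = 4.70 + 2.20 + 390 + 2.20 = 399.1 Ω
I = V / R_total = 84.0 / 399.1 = 0.2105 A
P_R2 = I² × R2 = (0.2105)² × 2.20 = 0.09746 W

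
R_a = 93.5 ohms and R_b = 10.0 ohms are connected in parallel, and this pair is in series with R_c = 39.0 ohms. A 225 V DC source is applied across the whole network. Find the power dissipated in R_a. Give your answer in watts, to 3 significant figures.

Combine R_a and R_b into their parallel equivalent first, reducing the network to two series resistors.
R_p = (93.5×10.0)/(93.5+10.0) = 9.034 Ω
R_total = R_p + 39.0 = 9.034 + 39.0 = 48.03 Ω
I = V / R_total = 225 / 48.03 = 4.684 A
Voltage across the parallel pair: V_p = I × R_p = 4.684 × 9.034 = 42.32 V
Use P = V²/R for R_a with V = V_p.
P_R_a = (42.32)² / 93.5 = 19.15 W

19.2 W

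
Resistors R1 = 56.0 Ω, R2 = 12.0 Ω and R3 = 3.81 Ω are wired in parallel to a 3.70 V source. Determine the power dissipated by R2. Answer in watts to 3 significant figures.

Parallel branches share the same voltage; P = V²/R gives the branch power in one step.
P_R2 = V² / R2 = (3.70)² / 12.0 Ω = 1.141 W

1.14 W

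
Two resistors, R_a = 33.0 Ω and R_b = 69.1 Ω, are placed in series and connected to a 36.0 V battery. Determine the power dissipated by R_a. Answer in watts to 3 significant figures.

Series elements share the same current, so find I first, then use P = I²R.
R_total = 33.0 + 69.1 = 102.1 Ω
I = V / R_total = 36.0 / 102.1 = 0.3526 A
P_R_a = I² × R_a = (0.3526)² × 33.0 = 4.103 W

4.10 W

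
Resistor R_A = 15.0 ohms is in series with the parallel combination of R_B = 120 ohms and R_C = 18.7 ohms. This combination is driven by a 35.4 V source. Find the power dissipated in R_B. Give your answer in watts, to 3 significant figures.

Replace R_B and R_C with their parallel equivalent so the circuit becomes R_A in series with R_p.
R_p = (120×18.7)/(120+18.7) = 16.18 Ω
R_total = 15.0 + 16.18 = 31.18 Ω
I = V / R_total = 35.4 / 31.18 = 1.135 A
Voltage across the parallel pair: V_p = I × R_p = 1.135 × 16.18 = 18.37 V
R_B is across V_p, so use P = V²/R for that branch.
P_R_B = (18.37)² / 120 = 2.812 W

2.81 W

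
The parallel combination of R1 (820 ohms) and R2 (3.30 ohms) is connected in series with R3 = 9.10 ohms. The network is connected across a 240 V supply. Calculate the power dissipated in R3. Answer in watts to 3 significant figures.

3420 W

Reduce the parallel combination to a single R_p; the circuit then becomes R_p in series with the remaining resistor.
R_p = (820×3.30)/(820+3.30) = 3.287 Ω
R_total = R_p + 9.10 = 3.287 + 9.10 = 12.39 Ω
I = V / R_total = 240 / 12.39 = 19.38 A
R3 is the series element, so its power is I²R.
P_R3 = (19.38)² × 9.10 = 3416 W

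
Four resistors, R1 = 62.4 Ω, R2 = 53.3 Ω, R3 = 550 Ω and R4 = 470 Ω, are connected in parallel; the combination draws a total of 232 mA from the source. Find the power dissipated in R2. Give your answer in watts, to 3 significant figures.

We need the common branch voltage; get it from I_total × R_eq, then P = V²/R for the branch.
1/R_eq = 1/62.4 + 1/53.3 + 1/550 + 1/470 ⇒ R_eq = 25.82 Ω
V = I_total × R_eq = 0.2320 × 25.82 = 5.990 V
P_R2 = V² / R2 = (5.990)² / 53.3 = 0.6731 W

0.673 W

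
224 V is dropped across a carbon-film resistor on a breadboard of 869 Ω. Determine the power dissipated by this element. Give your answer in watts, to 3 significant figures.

57.7 W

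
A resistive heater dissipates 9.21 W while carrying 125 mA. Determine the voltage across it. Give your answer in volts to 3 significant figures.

From P = V I = I²R = V²/R, with the two given quantities we get V = P / I.
V = 9.21 / 0.1250 = 73.68 V

73.7 V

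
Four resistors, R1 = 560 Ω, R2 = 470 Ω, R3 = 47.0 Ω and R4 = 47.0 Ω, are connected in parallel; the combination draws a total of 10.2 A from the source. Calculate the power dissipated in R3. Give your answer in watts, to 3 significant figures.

We need the common branch voltage; get it from I_total × R_eq, then P = V²/R for the branch.
1/R_eq = 1/560 + 1/470 + 1/47.0 + 1/47.0 ⇒ R_eq = 21.52 Ω
V = I_total × R_eq = 10.20 × 21.52 = 219.5 V
P_R3 = V² / R3 = (219.5)² / 47.0 = 1025 W

1030 W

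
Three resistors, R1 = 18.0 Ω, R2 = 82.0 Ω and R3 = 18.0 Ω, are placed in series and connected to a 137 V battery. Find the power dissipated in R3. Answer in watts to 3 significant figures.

Every series element carries the same I. Get I from the total resistance, then P = I² × R3.
R_total = 18.0 + 82.0 + 18.0 = 118.0 Ω
I = V / R_total = 137 / 118.0 = 1.161 A
P_R3 = I² × R3 = (1.161)² × 18.0 = 24.26 W

24.3 W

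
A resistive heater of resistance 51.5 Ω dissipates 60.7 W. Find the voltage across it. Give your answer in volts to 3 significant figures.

55.9 V

Rearranging the power relation for the two known quantities gives V = √(P R).
V = √(60.7 × 51.5) = 55.91 V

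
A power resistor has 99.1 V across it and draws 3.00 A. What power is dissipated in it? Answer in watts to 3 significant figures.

With V and I both given, power follows immediately from P = V I.
P = 99.1 V × 3.000 A = 297.3 W

297 W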